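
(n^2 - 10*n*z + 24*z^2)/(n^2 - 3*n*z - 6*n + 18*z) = (n^2 - 10*n*z + 24*z^2)/(n^2 - 3*n*z - 6*n + 18*z)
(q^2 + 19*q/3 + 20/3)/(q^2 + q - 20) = (q + 4/3)/(q - 4)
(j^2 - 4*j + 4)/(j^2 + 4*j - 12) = (j - 2)/(j + 6)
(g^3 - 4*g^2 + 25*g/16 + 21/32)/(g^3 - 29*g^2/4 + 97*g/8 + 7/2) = (g - 3/4)/(g - 4)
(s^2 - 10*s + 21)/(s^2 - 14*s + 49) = (s - 3)/(s - 7)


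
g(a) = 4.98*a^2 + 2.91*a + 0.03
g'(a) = 9.96*a + 2.91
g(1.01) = 8.05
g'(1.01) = 12.97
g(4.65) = 121.24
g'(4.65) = 49.22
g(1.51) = 15.78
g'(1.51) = 17.95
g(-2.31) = 19.88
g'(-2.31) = -20.10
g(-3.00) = 36.12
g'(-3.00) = -26.97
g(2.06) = 27.16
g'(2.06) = 23.43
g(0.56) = 3.22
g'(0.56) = 8.49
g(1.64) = 18.20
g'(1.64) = 19.24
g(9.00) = 429.60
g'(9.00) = 92.55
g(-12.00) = 682.23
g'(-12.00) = -116.61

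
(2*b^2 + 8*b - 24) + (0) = 2*b^2 + 8*b - 24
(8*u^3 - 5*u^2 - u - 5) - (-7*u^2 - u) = 8*u^3 + 2*u^2 - 5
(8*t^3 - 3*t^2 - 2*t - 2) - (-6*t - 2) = 8*t^3 - 3*t^2 + 4*t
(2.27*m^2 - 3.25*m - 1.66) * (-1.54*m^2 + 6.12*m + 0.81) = -3.4958*m^4 + 18.8974*m^3 - 15.4949*m^2 - 12.7917*m - 1.3446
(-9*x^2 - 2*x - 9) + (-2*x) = -9*x^2 - 4*x - 9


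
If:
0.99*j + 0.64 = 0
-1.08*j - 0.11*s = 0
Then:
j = -0.65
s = 6.35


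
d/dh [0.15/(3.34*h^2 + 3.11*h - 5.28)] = (-1.002*h - 0.4665)/(3.34*h^2 + 3.11*h - 5.28)^2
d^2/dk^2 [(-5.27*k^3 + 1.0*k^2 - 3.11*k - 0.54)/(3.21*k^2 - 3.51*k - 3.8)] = (5.6843418860808e-14*k^5 - 1.13686837721616e-13*k^4 - 299.978076*k^3 - 381.944844*k^2 - 647.702076*k + 85.362812)/(33.076161*k^6 - 108.502173*k^5 + 1.17582299999999*k^4 + 213.646329*k^3 - 1.39193999999998*k^2 - 152.0532*k - 54.872)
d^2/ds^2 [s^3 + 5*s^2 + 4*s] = 6*s + 10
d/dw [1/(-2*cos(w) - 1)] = -2*sin(w)/(2*cos(w) + 1)^2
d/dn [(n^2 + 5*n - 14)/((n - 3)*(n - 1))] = (-9*n^2 + 34*n - 41)/(n^4 - 8*n^3 + 22*n^2 - 24*n + 9)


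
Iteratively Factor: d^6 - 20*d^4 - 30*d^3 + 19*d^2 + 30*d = (d + 2)*(d^5 - 2*d^4 - 16*d^3 + 2*d^2 + 15*d) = (d + 2)*(d + 3)*(d^4 - 5*d^3 - d^2 + 5*d) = (d + 1)*(d + 2)*(d + 3)*(d^3 - 6*d^2 + 5*d) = (d - 5)*(d + 1)*(d + 2)*(d + 3)*(d^2 - d) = (d - 5)*(d - 1)*(d + 1)*(d + 2)*(d + 3)*(d)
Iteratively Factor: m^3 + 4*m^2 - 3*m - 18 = (m - 2)*(m^2 + 6*m + 9) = (m - 2)*(m + 3)*(m + 3)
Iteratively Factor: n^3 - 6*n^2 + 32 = (n - 4)*(n^2 - 2*n - 8) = (n - 4)^2*(n + 2)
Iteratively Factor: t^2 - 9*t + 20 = (t - 4)*(t - 5)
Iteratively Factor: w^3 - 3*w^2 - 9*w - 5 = (w + 1)*(w^2 - 4*w - 5) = (w - 5)*(w + 1)*(w + 1)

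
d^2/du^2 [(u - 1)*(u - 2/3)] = 2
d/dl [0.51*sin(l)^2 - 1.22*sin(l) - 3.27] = (1.02*sin(l) - 1.22)*cos(l)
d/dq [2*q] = 2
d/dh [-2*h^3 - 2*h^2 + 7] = 2*h*(-3*h - 2)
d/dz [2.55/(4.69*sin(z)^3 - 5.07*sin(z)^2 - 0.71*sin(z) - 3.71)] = (-35.8785*sin(z)^2 + 25.857*sin(z) + 1.8105)*cos(z)/(-4.69*sin(z)^3 + 5.07*sin(z)^2 + 0.71*sin(z) + 3.71)^2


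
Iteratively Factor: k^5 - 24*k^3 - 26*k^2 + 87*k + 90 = (k + 3)*(k^4 - 3*k^3 - 15*k^2 + 19*k + 30) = (k - 5)*(k + 3)*(k^3 + 2*k^2 - 5*k - 6) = (k - 5)*(k + 3)^2*(k^2 - k - 2) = (k - 5)*(k + 1)*(k + 3)^2*(k - 2)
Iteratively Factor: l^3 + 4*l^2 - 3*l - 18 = (l + 3)*(l^2 + l - 6) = (l + 3)^2*(l - 2)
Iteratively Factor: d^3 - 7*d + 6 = (d - 1)*(d^2 + d - 6) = (d - 1)*(d + 3)*(d - 2)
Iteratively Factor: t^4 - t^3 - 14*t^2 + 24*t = (t - 3)*(t^3 + 2*t^2 - 8*t) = t*(t - 3)*(t^2 + 2*t - 8) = t*(t - 3)*(t - 2)*(t + 4)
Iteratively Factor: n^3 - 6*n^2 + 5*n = (n - 5)*(n^2 - n) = (n - 5)*(n - 1)*(n)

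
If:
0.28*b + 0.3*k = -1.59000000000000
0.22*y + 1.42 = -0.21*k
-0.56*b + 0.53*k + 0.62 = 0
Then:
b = -2.08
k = -3.36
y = -3.24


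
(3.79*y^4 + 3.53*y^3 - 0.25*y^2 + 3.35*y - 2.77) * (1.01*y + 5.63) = 3.8279*y^5 + 24.903*y^4 + 19.6214*y^3 + 1.976*y^2 + 16.0628*y - 15.5951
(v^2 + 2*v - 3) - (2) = v^2 + 2*v - 5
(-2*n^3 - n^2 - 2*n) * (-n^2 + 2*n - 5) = 2*n^5 - 3*n^4 + 10*n^3 + n^2 + 10*n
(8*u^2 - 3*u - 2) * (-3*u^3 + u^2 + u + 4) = -24*u^5 + 17*u^4 + 11*u^3 + 27*u^2 - 14*u - 8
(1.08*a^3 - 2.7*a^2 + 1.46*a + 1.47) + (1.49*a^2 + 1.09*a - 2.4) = 1.08*a^3 - 1.21*a^2 + 2.55*a - 0.93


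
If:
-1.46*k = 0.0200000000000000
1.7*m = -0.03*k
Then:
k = -0.01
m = 0.00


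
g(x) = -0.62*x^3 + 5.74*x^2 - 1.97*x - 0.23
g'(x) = -1.86*x^2 + 11.48*x - 1.97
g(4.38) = 49.16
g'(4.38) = 12.63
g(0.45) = -0.01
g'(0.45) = 2.82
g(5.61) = 59.90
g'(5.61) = 3.89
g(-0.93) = 7.07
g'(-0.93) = -14.26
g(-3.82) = 125.62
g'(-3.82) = -72.97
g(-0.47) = 2.03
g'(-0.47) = -7.78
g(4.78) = 53.79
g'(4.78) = 10.41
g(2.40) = 19.53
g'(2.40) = 14.87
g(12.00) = -268.67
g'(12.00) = -132.05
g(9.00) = -5.00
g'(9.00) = -49.31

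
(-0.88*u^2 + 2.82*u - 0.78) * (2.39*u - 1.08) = -2.1032*u^3 + 7.6902*u^2 - 4.9098*u + 0.8424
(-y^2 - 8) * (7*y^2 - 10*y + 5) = -7*y^4 + 10*y^3 - 61*y^2 + 80*y - 40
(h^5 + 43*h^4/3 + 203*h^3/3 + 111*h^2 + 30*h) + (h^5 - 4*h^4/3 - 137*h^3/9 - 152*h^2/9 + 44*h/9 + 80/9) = 2*h^5 + 13*h^4 + 472*h^3/9 + 847*h^2/9 + 314*h/9 + 80/9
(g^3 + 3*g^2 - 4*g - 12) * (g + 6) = g^4 + 9*g^3 + 14*g^2 - 36*g - 72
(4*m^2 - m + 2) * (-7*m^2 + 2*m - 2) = -28*m^4 + 15*m^3 - 24*m^2 + 6*m - 4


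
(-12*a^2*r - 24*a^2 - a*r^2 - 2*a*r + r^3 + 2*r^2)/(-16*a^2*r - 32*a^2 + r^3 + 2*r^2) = (3*a + r)/(4*a + r)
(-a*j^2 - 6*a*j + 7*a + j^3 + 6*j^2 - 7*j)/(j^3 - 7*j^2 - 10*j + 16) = (-a*j - 7*a + j^2 + 7*j)/(j^2 - 6*j - 16)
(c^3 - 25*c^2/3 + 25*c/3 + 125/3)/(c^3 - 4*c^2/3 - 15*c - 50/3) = (c - 5)/(c + 2)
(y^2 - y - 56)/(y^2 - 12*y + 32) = (y + 7)/(y - 4)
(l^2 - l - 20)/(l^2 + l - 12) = (l - 5)/(l - 3)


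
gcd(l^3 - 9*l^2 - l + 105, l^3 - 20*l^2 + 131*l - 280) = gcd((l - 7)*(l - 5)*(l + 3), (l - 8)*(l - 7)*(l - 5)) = l^2 - 12*l + 35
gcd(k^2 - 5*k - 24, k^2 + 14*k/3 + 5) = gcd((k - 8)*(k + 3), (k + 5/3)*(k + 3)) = k + 3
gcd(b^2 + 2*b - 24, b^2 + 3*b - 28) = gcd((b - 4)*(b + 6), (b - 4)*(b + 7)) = b - 4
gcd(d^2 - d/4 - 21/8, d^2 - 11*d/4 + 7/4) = d - 7/4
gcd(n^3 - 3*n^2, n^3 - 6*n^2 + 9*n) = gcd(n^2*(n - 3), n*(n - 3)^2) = n^2 - 3*n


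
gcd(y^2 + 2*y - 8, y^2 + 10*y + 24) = y + 4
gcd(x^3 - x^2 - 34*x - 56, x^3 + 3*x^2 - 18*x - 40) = x + 2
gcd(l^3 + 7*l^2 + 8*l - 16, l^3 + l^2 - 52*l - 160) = l + 4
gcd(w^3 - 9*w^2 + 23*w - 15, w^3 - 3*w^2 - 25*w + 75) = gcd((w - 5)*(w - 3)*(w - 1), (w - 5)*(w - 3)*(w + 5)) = w^2 - 8*w + 15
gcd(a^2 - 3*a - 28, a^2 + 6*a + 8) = a + 4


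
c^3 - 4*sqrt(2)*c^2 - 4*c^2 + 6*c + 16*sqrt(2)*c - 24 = (c - 4)*(c - 3*sqrt(2))*(c - sqrt(2))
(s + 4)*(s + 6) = s^2 + 10*s + 24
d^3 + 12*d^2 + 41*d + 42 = (d + 2)*(d + 3)*(d + 7)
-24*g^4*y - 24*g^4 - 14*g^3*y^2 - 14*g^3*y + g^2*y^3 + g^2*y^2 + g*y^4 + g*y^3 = (-4*g + y)*(2*g + y)*(3*g + y)*(g*y + g)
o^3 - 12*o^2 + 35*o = o*(o - 7)*(o - 5)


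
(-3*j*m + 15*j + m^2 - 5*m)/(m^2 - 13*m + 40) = (-3*j + m)/(m - 8)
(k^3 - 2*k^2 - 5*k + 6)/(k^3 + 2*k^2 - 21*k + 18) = (k + 2)/(k + 6)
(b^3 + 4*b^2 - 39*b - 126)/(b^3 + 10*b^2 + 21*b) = (b - 6)/b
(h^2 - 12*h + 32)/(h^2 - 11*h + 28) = (h - 8)/(h - 7)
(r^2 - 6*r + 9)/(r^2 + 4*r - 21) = (r - 3)/(r + 7)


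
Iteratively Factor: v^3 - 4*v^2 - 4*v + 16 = (v - 4)*(v^2 - 4) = (v - 4)*(v - 2)*(v + 2)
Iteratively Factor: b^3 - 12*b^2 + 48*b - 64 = (b - 4)*(b^2 - 8*b + 16) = (b - 4)^2*(b - 4)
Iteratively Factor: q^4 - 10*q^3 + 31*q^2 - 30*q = (q - 5)*(q^3 - 5*q^2 + 6*q) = q*(q - 5)*(q^2 - 5*q + 6) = q*(q - 5)*(q - 3)*(q - 2)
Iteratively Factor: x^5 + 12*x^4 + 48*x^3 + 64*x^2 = (x)*(x^4 + 12*x^3 + 48*x^2 + 64*x) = x*(x + 4)*(x^3 + 8*x^2 + 16*x) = x^2*(x + 4)*(x^2 + 8*x + 16) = x^2*(x + 4)^2*(x + 4)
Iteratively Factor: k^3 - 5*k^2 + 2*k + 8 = (k - 4)*(k^2 - k - 2) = (k - 4)*(k - 2)*(k + 1)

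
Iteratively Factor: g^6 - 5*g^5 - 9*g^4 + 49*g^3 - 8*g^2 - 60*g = (g + 3)*(g^5 - 8*g^4 + 15*g^3 + 4*g^2 - 20*g) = (g - 2)*(g + 3)*(g^4 - 6*g^3 + 3*g^2 + 10*g) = (g - 5)*(g - 2)*(g + 3)*(g^3 - g^2 - 2*g) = (g - 5)*(g - 2)^2*(g + 3)*(g^2 + g) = g*(g - 5)*(g - 2)^2*(g + 3)*(g + 1)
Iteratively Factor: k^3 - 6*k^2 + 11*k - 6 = (k - 3)*(k^2 - 3*k + 2) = (k - 3)*(k - 1)*(k - 2)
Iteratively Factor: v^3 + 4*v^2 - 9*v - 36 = (v - 3)*(v^2 + 7*v + 12) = (v - 3)*(v + 3)*(v + 4)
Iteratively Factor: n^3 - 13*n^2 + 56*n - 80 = (n - 5)*(n^2 - 8*n + 16) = (n - 5)*(n - 4)*(n - 4)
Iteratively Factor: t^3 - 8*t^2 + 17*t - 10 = (t - 2)*(t^2 - 6*t + 5) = (t - 5)*(t - 2)*(t - 1)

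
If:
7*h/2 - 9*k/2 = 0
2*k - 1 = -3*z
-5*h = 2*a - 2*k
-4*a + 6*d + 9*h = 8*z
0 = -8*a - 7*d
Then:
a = -868/6019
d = 992/6019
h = 504/6019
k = 392/6019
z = 1745/6019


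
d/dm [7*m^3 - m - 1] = 21*m^2 - 1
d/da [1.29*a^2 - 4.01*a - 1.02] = 2.58*a - 4.01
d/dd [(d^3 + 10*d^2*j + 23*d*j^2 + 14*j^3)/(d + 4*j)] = 2*(d^3 + 11*d^2*j + 40*d*j^2 + 39*j^3)/(d^2 + 8*d*j + 16*j^2)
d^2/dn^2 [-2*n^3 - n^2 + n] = -12*n - 2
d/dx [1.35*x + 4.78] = 1.35000000000000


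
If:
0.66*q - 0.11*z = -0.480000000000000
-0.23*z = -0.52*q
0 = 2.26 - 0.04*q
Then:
No Solution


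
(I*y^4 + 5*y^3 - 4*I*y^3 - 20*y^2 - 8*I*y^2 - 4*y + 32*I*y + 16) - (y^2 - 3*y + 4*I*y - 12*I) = I*y^4 + 5*y^3 - 4*I*y^3 - 21*y^2 - 8*I*y^2 - y + 28*I*y + 16 + 12*I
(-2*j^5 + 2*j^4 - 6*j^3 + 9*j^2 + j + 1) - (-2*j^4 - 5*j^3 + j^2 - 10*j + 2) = -2*j^5 + 4*j^4 - j^3 + 8*j^2 + 11*j - 1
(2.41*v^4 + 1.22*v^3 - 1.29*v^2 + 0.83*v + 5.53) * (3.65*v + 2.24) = 8.7965*v^5 + 9.8514*v^4 - 1.9757*v^3 + 0.139899999999999*v^2 + 22.0437*v + 12.3872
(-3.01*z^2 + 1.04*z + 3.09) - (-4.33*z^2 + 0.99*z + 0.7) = 1.32*z^2 + 0.05*z + 2.39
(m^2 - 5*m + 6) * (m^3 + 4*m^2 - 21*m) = m^5 - m^4 - 35*m^3 + 129*m^2 - 126*m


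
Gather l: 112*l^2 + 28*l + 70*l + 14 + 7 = 112*l^2 + 98*l + 21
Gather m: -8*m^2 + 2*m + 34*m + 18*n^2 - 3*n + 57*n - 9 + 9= -8*m^2 + 36*m + 18*n^2 + 54*n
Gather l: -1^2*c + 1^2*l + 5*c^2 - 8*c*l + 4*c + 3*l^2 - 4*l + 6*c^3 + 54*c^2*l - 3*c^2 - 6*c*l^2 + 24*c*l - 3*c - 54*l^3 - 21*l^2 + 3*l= 6*c^3 + 2*c^2 - 54*l^3 + l^2*(-6*c - 18) + l*(54*c^2 + 16*c)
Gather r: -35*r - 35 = -35*r - 35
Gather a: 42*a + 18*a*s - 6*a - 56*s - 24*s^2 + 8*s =a*(18*s + 36) - 24*s^2 - 48*s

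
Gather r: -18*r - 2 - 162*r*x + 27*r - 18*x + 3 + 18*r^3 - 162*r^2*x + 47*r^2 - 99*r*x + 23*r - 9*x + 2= 18*r^3 + r^2*(47 - 162*x) + r*(32 - 261*x) - 27*x + 3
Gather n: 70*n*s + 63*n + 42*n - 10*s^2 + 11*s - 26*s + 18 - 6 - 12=n*(70*s + 105) - 10*s^2 - 15*s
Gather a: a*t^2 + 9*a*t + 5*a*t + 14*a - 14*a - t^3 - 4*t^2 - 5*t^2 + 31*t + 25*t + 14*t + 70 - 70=a*(t^2 + 14*t) - t^3 - 9*t^2 + 70*t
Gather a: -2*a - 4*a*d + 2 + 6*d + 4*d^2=a*(-4*d - 2) + 4*d^2 + 6*d + 2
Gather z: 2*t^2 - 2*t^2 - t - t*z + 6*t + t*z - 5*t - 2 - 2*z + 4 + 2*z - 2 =0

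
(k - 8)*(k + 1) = k^2 - 7*k - 8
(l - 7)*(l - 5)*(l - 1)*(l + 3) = l^4 - 10*l^3 + 8*l^2 + 106*l - 105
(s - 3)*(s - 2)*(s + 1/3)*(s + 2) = s^4 - 8*s^3/3 - 5*s^2 + 32*s/3 + 4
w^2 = w^2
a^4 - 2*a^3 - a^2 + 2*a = a*(a - 2)*(a - 1)*(a + 1)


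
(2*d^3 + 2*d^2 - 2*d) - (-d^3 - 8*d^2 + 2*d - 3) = 3*d^3 + 10*d^2 - 4*d + 3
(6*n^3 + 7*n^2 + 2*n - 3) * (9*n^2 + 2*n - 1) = 54*n^5 + 75*n^4 + 26*n^3 - 30*n^2 - 8*n + 3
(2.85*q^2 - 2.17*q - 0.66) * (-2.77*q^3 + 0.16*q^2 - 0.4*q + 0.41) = -7.8945*q^5 + 6.4669*q^4 + 0.341*q^3 + 1.9309*q^2 - 0.6257*q - 0.2706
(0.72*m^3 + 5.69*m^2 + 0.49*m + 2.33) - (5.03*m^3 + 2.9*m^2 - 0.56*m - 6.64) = -4.31*m^3 + 2.79*m^2 + 1.05*m + 8.97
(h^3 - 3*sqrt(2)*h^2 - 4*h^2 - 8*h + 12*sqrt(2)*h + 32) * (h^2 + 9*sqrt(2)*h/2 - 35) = h^5 - 4*h^4 + 3*sqrt(2)*h^4/2 - 70*h^3 - 6*sqrt(2)*h^3 + 69*sqrt(2)*h^2 + 280*h^2 - 276*sqrt(2)*h + 280*h - 1120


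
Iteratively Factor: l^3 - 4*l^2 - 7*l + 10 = (l + 2)*(l^2 - 6*l + 5) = (l - 1)*(l + 2)*(l - 5)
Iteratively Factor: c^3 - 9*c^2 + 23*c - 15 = (c - 3)*(c^2 - 6*c + 5) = (c - 3)*(c - 1)*(c - 5)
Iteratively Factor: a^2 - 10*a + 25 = (a - 5)*(a - 5)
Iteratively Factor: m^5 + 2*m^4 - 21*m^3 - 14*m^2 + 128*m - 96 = (m + 4)*(m^4 - 2*m^3 - 13*m^2 + 38*m - 24) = (m + 4)^2*(m^3 - 6*m^2 + 11*m - 6) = (m - 3)*(m + 4)^2*(m^2 - 3*m + 2) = (m - 3)*(m - 1)*(m + 4)^2*(m - 2)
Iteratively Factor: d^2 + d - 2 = (d - 1)*(d + 2)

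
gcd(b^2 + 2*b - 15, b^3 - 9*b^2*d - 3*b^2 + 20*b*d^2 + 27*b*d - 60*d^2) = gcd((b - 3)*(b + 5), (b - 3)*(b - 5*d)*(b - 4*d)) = b - 3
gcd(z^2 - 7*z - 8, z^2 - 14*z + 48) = z - 8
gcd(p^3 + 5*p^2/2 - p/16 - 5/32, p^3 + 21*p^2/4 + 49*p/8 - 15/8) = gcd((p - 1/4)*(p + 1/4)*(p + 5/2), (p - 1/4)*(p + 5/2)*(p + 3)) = p^2 + 9*p/4 - 5/8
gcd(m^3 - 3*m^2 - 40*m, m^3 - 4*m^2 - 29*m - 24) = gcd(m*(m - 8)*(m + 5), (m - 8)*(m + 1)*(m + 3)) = m - 8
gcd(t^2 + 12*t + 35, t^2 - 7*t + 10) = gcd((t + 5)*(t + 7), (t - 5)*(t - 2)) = 1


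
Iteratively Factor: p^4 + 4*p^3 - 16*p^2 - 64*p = (p)*(p^3 + 4*p^2 - 16*p - 64) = p*(p + 4)*(p^2 - 16) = p*(p + 4)^2*(p - 4)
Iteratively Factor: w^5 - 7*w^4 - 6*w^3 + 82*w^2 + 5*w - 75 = (w + 3)*(w^4 - 10*w^3 + 24*w^2 + 10*w - 25) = (w - 1)*(w + 3)*(w^3 - 9*w^2 + 15*w + 25) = (w - 1)*(w + 1)*(w + 3)*(w^2 - 10*w + 25) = (w - 5)*(w - 1)*(w + 1)*(w + 3)*(w - 5)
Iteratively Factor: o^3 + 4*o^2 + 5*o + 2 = (o + 1)*(o^2 + 3*o + 2) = (o + 1)^2*(o + 2)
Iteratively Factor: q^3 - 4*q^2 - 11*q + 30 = (q + 3)*(q^2 - 7*q + 10) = (q - 2)*(q + 3)*(q - 5)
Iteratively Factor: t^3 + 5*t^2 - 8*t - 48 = (t + 4)*(t^2 + t - 12) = (t - 3)*(t + 4)*(t + 4)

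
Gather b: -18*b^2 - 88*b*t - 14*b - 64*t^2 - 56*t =-18*b^2 + b*(-88*t - 14) - 64*t^2 - 56*t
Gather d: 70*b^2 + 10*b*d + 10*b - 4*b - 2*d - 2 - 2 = 70*b^2 + 6*b + d*(10*b - 2) - 4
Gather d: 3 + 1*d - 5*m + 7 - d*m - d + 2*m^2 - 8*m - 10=-d*m + 2*m^2 - 13*m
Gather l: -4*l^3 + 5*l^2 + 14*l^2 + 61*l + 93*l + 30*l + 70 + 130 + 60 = -4*l^3 + 19*l^2 + 184*l + 260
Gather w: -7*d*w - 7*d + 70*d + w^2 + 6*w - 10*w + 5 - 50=63*d + w^2 + w*(-7*d - 4) - 45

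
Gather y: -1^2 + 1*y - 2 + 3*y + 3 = 4*y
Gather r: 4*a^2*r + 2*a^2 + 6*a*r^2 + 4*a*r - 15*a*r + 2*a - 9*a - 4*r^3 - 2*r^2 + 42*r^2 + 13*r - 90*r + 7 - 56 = 2*a^2 - 7*a - 4*r^3 + r^2*(6*a + 40) + r*(4*a^2 - 11*a - 77) - 49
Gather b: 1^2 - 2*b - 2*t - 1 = -2*b - 2*t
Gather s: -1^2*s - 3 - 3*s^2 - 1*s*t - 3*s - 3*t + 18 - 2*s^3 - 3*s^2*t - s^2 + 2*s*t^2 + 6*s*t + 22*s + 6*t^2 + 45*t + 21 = -2*s^3 + s^2*(-3*t - 4) + s*(2*t^2 + 5*t + 18) + 6*t^2 + 42*t + 36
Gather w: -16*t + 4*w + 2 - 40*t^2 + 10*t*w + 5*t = -40*t^2 - 11*t + w*(10*t + 4) + 2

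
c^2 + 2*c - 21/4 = (c - 3/2)*(c + 7/2)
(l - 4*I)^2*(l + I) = l^3 - 7*I*l^2 - 8*l - 16*I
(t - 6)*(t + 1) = t^2 - 5*t - 6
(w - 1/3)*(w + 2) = w^2 + 5*w/3 - 2/3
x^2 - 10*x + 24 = (x - 6)*(x - 4)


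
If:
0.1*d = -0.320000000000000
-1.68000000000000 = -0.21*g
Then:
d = -3.20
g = 8.00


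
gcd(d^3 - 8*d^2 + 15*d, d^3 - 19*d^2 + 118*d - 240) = d - 5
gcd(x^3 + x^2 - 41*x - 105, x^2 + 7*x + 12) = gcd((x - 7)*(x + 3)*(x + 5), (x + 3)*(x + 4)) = x + 3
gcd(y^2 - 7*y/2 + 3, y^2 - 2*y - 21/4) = 1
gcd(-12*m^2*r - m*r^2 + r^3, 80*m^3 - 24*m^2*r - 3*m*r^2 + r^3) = -4*m + r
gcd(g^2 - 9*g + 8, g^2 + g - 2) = g - 1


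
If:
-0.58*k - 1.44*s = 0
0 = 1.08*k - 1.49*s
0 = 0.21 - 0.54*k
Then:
No Solution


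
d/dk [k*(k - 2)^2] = (k - 2)*(3*k - 2)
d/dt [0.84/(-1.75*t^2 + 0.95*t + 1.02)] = (2.94*t - 0.798)/(-1.75*t^2 + 0.95*t + 1.02)^2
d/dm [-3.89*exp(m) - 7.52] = -3.89*exp(m)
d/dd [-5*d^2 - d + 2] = -10*d - 1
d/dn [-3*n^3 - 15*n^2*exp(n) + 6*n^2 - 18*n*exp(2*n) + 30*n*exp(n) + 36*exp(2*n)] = -15*n^2*exp(n) - 9*n^2 - 36*n*exp(2*n) + 12*n + 54*exp(2*n) + 30*exp(n)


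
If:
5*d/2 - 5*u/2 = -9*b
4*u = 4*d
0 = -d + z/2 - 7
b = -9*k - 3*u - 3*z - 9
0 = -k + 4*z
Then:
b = 0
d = -185/27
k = 32/27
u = -185/27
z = 8/27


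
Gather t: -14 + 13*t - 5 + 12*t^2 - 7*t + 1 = 12*t^2 + 6*t - 18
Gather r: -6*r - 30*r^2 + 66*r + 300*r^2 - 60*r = 270*r^2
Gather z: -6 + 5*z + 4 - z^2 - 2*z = -z^2 + 3*z - 2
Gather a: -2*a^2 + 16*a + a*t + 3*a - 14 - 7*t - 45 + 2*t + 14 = -2*a^2 + a*(t + 19) - 5*t - 45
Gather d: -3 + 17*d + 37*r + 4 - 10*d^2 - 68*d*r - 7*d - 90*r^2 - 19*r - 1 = -10*d^2 + d*(10 - 68*r) - 90*r^2 + 18*r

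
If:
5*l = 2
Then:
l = 2/5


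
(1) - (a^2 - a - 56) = -a^2 + a + 57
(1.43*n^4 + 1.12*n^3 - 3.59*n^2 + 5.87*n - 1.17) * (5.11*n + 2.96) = 7.3073*n^5 + 9.956*n^4 - 15.0297*n^3 + 19.3693*n^2 + 11.3965*n - 3.4632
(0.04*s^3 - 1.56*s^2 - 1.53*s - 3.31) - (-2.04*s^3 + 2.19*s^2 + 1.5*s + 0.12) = 2.08*s^3 - 3.75*s^2 - 3.03*s - 3.43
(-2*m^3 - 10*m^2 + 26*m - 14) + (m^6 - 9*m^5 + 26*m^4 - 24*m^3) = m^6 - 9*m^5 + 26*m^4 - 26*m^3 - 10*m^2 + 26*m - 14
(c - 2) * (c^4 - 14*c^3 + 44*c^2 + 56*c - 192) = c^5 - 16*c^4 + 72*c^3 - 32*c^2 - 304*c + 384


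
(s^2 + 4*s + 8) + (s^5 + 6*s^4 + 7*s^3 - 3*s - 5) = s^5 + 6*s^4 + 7*s^3 + s^2 + s + 3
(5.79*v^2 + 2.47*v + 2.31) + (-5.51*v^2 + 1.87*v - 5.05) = 0.28*v^2 + 4.34*v - 2.74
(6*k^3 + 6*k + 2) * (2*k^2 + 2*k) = 12*k^5 + 12*k^4 + 12*k^3 + 16*k^2 + 4*k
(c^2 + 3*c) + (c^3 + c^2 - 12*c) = c^3 + 2*c^2 - 9*c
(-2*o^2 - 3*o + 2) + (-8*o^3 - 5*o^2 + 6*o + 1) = -8*o^3 - 7*o^2 + 3*o + 3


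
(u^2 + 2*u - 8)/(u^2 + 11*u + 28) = (u - 2)/(u + 7)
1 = 1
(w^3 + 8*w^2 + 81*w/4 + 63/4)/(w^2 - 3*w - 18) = (w^2 + 5*w + 21/4)/(w - 6)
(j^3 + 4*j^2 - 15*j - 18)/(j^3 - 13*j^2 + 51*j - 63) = (j^2 + 7*j + 6)/(j^2 - 10*j + 21)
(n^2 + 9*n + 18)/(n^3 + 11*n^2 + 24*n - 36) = (n + 3)/(n^2 + 5*n - 6)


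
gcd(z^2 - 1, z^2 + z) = z + 1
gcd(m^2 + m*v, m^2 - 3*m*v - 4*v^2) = m + v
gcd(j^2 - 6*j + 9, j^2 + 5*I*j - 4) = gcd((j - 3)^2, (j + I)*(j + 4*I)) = 1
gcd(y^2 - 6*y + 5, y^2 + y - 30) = y - 5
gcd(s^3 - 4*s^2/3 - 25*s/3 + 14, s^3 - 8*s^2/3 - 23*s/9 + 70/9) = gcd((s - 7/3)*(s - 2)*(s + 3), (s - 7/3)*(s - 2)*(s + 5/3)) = s^2 - 13*s/3 + 14/3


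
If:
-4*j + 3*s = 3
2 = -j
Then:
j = -2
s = -5/3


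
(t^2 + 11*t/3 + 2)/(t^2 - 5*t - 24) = (t + 2/3)/(t - 8)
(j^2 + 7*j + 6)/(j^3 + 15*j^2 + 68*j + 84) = (j + 1)/(j^2 + 9*j + 14)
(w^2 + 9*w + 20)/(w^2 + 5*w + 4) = (w + 5)/(w + 1)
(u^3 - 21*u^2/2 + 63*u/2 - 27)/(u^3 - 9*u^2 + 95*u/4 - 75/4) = 2*(u^2 - 9*u + 18)/(2*u^2 - 15*u + 25)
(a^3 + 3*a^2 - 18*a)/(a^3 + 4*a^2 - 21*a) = (a + 6)/(a + 7)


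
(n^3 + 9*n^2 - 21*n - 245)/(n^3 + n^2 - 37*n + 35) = (n + 7)/(n - 1)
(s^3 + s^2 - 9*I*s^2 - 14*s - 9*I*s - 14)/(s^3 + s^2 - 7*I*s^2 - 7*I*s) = (s - 2*I)/s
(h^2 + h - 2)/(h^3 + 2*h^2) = (h - 1)/h^2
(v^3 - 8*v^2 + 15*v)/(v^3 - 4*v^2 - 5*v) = (v - 3)/(v + 1)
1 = 1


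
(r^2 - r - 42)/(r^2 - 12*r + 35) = (r + 6)/(r - 5)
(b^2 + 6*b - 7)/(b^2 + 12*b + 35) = (b - 1)/(b + 5)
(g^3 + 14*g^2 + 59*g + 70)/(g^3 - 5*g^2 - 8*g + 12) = (g^2 + 12*g + 35)/(g^2 - 7*g + 6)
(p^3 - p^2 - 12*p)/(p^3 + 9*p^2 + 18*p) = (p - 4)/(p + 6)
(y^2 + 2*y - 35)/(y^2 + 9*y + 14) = (y - 5)/(y + 2)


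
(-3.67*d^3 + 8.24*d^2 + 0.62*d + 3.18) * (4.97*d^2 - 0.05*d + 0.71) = -18.2399*d^5 + 41.1363*d^4 + 0.0637000000000002*d^3 + 21.624*d^2 + 0.2812*d + 2.2578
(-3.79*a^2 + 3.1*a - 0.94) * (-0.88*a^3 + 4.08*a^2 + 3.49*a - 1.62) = 3.3352*a^5 - 18.1912*a^4 + 0.248100000000001*a^3 + 13.1236*a^2 - 8.3026*a + 1.5228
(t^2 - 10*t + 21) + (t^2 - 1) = 2*t^2 - 10*t + 20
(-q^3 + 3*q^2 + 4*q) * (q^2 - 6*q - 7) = -q^5 + 9*q^4 - 7*q^3 - 45*q^2 - 28*q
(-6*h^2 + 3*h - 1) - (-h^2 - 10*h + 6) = -5*h^2 + 13*h - 7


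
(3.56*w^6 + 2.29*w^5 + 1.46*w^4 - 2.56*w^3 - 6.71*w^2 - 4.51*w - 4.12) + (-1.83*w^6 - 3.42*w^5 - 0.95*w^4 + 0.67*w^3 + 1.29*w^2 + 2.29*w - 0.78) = 1.73*w^6 - 1.13*w^5 + 0.51*w^4 - 1.89*w^3 - 5.42*w^2 - 2.22*w - 4.9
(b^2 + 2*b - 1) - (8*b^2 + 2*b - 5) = 4 - 7*b^2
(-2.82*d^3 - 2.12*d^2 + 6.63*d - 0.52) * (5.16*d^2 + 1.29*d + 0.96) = -14.5512*d^5 - 14.577*d^4 + 28.7688*d^3 + 3.8343*d^2 + 5.694*d - 0.4992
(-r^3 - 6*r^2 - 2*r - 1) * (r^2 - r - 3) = -r^5 - 5*r^4 + 7*r^3 + 19*r^2 + 7*r + 3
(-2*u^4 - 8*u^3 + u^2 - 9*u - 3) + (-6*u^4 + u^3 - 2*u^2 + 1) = -8*u^4 - 7*u^3 - u^2 - 9*u - 2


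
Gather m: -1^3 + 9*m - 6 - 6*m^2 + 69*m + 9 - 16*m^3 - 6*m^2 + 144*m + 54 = -16*m^3 - 12*m^2 + 222*m + 56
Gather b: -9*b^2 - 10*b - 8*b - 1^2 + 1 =-9*b^2 - 18*b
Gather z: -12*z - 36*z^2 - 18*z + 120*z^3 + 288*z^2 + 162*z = 120*z^3 + 252*z^2 + 132*z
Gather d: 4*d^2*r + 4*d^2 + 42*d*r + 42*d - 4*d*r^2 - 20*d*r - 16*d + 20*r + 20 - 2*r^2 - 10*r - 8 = d^2*(4*r + 4) + d*(-4*r^2 + 22*r + 26) - 2*r^2 + 10*r + 12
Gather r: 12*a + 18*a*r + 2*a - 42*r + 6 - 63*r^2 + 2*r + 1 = 14*a - 63*r^2 + r*(18*a - 40) + 7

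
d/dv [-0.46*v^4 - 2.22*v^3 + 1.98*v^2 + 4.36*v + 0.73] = -1.84*v^3 - 6.66*v^2 + 3.96*v + 4.36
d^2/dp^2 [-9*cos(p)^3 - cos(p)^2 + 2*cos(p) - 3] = 19*cos(p)/4 + 2*cos(2*p) + 81*cos(3*p)/4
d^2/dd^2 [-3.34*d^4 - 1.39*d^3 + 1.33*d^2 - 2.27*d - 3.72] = -40.08*d^2 - 8.34*d + 2.66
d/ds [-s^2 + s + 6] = 1 - 2*s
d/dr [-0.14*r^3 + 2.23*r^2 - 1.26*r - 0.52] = -0.42*r^2 + 4.46*r - 1.26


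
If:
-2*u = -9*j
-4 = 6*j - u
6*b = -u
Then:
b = 2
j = -8/3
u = -12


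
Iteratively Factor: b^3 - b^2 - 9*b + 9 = (b - 3)*(b^2 + 2*b - 3) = (b - 3)*(b + 3)*(b - 1)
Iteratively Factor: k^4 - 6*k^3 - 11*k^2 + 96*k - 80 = (k - 1)*(k^3 - 5*k^2 - 16*k + 80) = (k - 1)*(k + 4)*(k^2 - 9*k + 20) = (k - 5)*(k - 1)*(k + 4)*(k - 4)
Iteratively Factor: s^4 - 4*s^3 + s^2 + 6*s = (s - 2)*(s^3 - 2*s^2 - 3*s) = (s - 3)*(s - 2)*(s^2 + s) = (s - 3)*(s - 2)*(s + 1)*(s)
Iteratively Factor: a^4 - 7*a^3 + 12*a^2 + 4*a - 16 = (a - 2)*(a^3 - 5*a^2 + 2*a + 8) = (a - 2)^2*(a^2 - 3*a - 4) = (a - 2)^2*(a + 1)*(a - 4)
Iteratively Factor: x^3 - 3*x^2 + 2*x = (x - 1)*(x^2 - 2*x) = x*(x - 1)*(x - 2)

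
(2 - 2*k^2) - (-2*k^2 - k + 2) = k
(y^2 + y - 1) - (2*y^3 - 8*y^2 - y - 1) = -2*y^3 + 9*y^2 + 2*y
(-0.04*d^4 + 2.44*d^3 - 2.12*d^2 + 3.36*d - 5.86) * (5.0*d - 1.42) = -0.2*d^5 + 12.2568*d^4 - 14.0648*d^3 + 19.8104*d^2 - 34.0712*d + 8.3212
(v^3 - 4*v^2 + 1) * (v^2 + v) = v^5 - 3*v^4 - 4*v^3 + v^2 + v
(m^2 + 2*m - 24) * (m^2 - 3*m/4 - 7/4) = m^4 + 5*m^3/4 - 109*m^2/4 + 29*m/2 + 42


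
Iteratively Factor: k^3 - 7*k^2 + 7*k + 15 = (k + 1)*(k^2 - 8*k + 15) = (k - 5)*(k + 1)*(k - 3)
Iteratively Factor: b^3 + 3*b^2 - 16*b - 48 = (b + 3)*(b^2 - 16) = (b + 3)*(b + 4)*(b - 4)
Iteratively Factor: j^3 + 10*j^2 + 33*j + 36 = (j + 3)*(j^2 + 7*j + 12) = (j + 3)^2*(j + 4)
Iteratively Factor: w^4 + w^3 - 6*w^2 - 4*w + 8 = (w - 1)*(w^3 + 2*w^2 - 4*w - 8) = (w - 1)*(w + 2)*(w^2 - 4) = (w - 1)*(w + 2)^2*(w - 2)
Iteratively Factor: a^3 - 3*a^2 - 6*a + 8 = (a - 1)*(a^2 - 2*a - 8) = (a - 4)*(a - 1)*(a + 2)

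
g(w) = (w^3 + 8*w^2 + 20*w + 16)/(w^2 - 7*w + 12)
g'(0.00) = 2.44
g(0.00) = 1.33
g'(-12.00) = 0.65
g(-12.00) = -3.33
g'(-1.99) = 0.00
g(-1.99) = 0.00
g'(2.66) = 1354.45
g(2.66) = 317.44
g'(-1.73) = 0.05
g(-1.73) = 0.01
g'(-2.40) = -0.03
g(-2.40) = 0.01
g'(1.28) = 21.23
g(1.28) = 12.14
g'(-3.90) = 0.06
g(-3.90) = 0.01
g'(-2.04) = -0.01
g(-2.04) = 0.00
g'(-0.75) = 0.68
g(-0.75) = 0.29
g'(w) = (7 - 2*w)*(w^3 + 8*w^2 + 20*w + 16)/(w^2 - 7*w + 12)^2 + (3*w^2 + 16*w + 20)/(w^2 - 7*w + 12)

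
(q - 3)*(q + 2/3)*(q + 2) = q^3 - q^2/3 - 20*q/3 - 4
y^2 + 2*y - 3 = (y - 1)*(y + 3)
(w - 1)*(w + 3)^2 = w^3 + 5*w^2 + 3*w - 9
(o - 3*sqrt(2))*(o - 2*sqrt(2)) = o^2 - 5*sqrt(2)*o + 12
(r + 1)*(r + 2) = r^2 + 3*r + 2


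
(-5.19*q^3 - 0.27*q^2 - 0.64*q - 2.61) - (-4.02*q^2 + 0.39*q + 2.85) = -5.19*q^3 + 3.75*q^2 - 1.03*q - 5.46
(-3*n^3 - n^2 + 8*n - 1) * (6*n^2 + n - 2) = -18*n^5 - 9*n^4 + 53*n^3 + 4*n^2 - 17*n + 2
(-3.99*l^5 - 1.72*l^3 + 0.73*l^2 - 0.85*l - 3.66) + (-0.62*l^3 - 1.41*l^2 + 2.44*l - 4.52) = -3.99*l^5 - 2.34*l^3 - 0.68*l^2 + 1.59*l - 8.18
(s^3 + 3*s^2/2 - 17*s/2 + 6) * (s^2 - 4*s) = s^5 - 5*s^4/2 - 29*s^3/2 + 40*s^2 - 24*s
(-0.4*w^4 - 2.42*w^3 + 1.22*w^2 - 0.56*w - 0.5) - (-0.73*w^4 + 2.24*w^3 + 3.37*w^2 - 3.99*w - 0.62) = 0.33*w^4 - 4.66*w^3 - 2.15*w^2 + 3.43*w + 0.12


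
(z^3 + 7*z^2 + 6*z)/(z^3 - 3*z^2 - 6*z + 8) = z*(z^2 + 7*z + 6)/(z^3 - 3*z^2 - 6*z + 8)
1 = 1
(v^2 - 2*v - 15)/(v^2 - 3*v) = (v^2 - 2*v - 15)/(v*(v - 3))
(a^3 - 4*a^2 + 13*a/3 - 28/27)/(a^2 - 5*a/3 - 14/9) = (9*a^2 - 15*a + 4)/(3*(3*a + 2))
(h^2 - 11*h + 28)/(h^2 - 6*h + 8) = (h - 7)/(h - 2)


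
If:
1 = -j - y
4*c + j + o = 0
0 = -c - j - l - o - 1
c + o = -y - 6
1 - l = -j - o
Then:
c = 2/7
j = 29/14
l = -1/7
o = -45/14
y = -43/14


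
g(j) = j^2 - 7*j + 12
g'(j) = 2*j - 7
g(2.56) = 0.63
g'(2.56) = -1.88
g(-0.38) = 14.80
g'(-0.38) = -7.76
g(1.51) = 3.71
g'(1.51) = -3.98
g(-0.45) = 15.35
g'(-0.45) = -7.90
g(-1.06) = 20.54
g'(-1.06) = -9.12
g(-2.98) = 41.74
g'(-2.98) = -12.96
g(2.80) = 0.24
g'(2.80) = -1.40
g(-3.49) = 48.61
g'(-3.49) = -13.98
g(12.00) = 72.00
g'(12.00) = 17.00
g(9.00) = 30.00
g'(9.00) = 11.00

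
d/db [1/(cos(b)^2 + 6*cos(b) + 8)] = 2*(cos(b) + 3)*sin(b)/(cos(b)^2 + 6*cos(b) + 8)^2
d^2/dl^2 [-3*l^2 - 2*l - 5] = -6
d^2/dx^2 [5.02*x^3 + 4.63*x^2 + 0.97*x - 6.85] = 30.12*x + 9.26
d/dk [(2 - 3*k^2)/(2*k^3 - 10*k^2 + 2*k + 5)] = 2*(3*k^4 - 9*k^2 + 5*k - 2)/(4*k^6 - 40*k^5 + 108*k^4 - 20*k^3 - 96*k^2 + 20*k + 25)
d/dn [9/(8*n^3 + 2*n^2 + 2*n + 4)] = 9*(-12*n^2 - 2*n - 1)/(2*(4*n^3 + n^2 + n + 2)^2)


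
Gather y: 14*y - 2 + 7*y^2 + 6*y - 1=7*y^2 + 20*y - 3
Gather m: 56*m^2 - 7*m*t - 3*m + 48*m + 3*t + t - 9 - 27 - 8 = 56*m^2 + m*(45 - 7*t) + 4*t - 44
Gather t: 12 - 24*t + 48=60 - 24*t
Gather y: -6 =-6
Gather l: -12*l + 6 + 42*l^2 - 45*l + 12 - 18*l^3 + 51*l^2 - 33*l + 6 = -18*l^3 + 93*l^2 - 90*l + 24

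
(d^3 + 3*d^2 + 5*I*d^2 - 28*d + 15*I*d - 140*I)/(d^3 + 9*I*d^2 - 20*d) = (d^2 + 3*d - 28)/(d*(d + 4*I))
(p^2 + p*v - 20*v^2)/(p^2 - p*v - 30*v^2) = (p - 4*v)/(p - 6*v)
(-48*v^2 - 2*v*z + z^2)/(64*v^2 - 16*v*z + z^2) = (6*v + z)/(-8*v + z)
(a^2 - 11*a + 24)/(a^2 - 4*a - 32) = (a - 3)/(a + 4)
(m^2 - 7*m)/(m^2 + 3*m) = (m - 7)/(m + 3)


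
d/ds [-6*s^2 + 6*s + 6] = 6 - 12*s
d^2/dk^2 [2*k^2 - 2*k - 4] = 4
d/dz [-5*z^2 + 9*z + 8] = 9 - 10*z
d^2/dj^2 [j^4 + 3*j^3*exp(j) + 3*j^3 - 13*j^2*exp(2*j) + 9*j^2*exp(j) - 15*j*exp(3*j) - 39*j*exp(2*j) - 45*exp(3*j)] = 3*j^3*exp(j) - 52*j^2*exp(2*j) + 27*j^2*exp(j) + 12*j^2 - 135*j*exp(3*j) - 260*j*exp(2*j) + 54*j*exp(j) + 18*j - 495*exp(3*j) - 182*exp(2*j) + 18*exp(j)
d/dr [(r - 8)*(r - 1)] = 2*r - 9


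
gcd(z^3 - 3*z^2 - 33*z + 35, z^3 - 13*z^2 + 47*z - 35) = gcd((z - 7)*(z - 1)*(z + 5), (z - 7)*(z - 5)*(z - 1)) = z^2 - 8*z + 7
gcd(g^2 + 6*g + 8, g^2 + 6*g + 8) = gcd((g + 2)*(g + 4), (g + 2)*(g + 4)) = g^2 + 6*g + 8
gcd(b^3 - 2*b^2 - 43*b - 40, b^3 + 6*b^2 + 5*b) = b^2 + 6*b + 5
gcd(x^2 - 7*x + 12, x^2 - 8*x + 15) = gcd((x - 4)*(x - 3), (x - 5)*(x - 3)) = x - 3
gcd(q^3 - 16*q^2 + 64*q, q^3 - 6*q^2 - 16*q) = q^2 - 8*q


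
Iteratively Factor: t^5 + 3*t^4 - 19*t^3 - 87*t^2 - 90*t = (t + 3)*(t^4 - 19*t^2 - 30*t) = (t - 5)*(t + 3)*(t^3 + 5*t^2 + 6*t) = t*(t - 5)*(t + 3)*(t^2 + 5*t + 6) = t*(t - 5)*(t + 2)*(t + 3)*(t + 3)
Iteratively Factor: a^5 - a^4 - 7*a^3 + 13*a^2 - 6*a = (a - 1)*(a^4 - 7*a^2 + 6*a) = (a - 1)^2*(a^3 + a^2 - 6*a) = a*(a - 1)^2*(a^2 + a - 6) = a*(a - 2)*(a - 1)^2*(a + 3)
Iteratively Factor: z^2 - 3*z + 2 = (z - 1)*(z - 2)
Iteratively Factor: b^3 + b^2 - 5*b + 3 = (b + 3)*(b^2 - 2*b + 1) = (b - 1)*(b + 3)*(b - 1)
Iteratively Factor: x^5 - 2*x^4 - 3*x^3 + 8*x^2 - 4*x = (x + 2)*(x^4 - 4*x^3 + 5*x^2 - 2*x) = (x - 1)*(x + 2)*(x^3 - 3*x^2 + 2*x) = (x - 1)^2*(x + 2)*(x^2 - 2*x) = x*(x - 1)^2*(x + 2)*(x - 2)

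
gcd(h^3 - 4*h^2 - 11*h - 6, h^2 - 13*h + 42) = h - 6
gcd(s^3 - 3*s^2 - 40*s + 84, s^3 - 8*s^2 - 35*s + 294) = s^2 - s - 42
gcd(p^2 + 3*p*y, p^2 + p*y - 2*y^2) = 1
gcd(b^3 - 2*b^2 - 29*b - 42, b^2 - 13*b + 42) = b - 7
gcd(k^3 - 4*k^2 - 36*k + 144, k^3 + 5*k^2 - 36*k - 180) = k^2 - 36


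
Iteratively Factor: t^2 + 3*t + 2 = (t + 2)*(t + 1)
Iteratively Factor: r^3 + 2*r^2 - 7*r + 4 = (r - 1)*(r^2 + 3*r - 4) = (r - 1)^2*(r + 4)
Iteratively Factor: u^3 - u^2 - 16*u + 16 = (u - 4)*(u^2 + 3*u - 4) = (u - 4)*(u - 1)*(u + 4)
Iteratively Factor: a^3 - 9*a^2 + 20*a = (a - 4)*(a^2 - 5*a) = a*(a - 4)*(a - 5)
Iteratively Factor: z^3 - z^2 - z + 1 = (z - 1)*(z^2 - 1) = (z - 1)*(z + 1)*(z - 1)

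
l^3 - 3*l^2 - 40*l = l*(l - 8)*(l + 5)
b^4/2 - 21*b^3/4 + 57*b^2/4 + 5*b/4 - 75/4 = (b/2 + 1/2)*(b - 5)^2*(b - 3/2)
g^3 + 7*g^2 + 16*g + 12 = (g + 2)^2*(g + 3)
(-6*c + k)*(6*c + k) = -36*c^2 + k^2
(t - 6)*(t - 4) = t^2 - 10*t + 24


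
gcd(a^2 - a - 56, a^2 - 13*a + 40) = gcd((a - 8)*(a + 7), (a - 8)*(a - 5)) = a - 8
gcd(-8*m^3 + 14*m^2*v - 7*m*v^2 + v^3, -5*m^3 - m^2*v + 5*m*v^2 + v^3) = -m + v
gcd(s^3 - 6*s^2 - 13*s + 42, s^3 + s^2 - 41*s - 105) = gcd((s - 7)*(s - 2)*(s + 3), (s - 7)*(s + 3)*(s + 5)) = s^2 - 4*s - 21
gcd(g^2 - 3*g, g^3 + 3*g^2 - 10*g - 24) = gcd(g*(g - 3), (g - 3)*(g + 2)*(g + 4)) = g - 3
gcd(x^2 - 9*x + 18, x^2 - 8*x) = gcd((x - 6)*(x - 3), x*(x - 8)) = 1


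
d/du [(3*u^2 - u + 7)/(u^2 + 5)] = (u^2 + 16*u - 5)/(u^4 + 10*u^2 + 25)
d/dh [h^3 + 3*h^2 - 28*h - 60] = 3*h^2 + 6*h - 28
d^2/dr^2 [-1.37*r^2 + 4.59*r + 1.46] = -2.74000000000000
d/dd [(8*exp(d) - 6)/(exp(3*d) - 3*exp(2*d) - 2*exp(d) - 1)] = (-16*exp(3*d) + 42*exp(2*d) - 36*exp(d) - 20)*exp(d)/(exp(6*d) - 6*exp(5*d) + 5*exp(4*d) + 10*exp(3*d) + 10*exp(2*d) + 4*exp(d) + 1)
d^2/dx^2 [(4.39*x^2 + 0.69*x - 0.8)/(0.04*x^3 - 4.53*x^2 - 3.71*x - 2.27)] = (0.014048*x^6 + 0.00662400000000218*x^5 + 3.14332800000011*x^4 - 111.135752*x^3 - 367.89303*x^2 - 123.678114*x + 28.050916)/(6.4e-5*x^9 - 0.021744*x^8 + 2.4447*x^7 - 88.937061*x^6 - 224.277981*x^5 - 324.78024*x^4 - 279.348269*x^3 - 163.761432*x^2 - 57.351777*x - 11.697083)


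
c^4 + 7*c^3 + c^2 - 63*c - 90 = (c - 3)*(c + 2)*(c + 3)*(c + 5)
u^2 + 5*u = u*(u + 5)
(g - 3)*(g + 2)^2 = g^3 + g^2 - 8*g - 12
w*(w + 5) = w^2 + 5*w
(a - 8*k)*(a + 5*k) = a^2 - 3*a*k - 40*k^2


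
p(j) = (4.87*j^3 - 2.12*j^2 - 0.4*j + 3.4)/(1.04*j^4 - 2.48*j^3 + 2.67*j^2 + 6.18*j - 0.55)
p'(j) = (14.61*j^2 - 4.24*j - 0.4)/(1.04*j^4 - 2.48*j^3 + 2.67*j^2 + 6.18*j - 0.55) + (-4.16*j^3 + 7.44*j^2 - 5.34*j - 6.18)*(4.87*j^3 - 2.12*j^2 - 0.4*j + 3.4)/(1.04*j^4 - 2.48*j^3 + 2.67*j^2 + 6.18*j - 0.55)^2 = (-5.0648*j^6 + 4.4096*j^5 + 8.9933*j^4 + 44.0652*j^3 + 5.2269*j^2 - 15.824*j - 20.792)/(1.0816*j^8 - 5.1584*j^7 + 11.704*j^6 - 0.3888*j^5 - 24.6679*j^4 + 35.7292*j^3 + 35.2554*j^2 - 6.798*j + 0.3025)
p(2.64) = 1.97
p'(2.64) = 0.05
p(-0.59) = -0.72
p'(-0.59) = -2.62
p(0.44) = 1.28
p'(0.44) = -3.58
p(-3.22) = -0.89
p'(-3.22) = -0.19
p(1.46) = 1.20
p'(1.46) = 1.01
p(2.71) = 1.97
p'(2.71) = -0.01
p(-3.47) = -0.85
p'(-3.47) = -0.16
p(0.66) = 0.87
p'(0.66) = -0.83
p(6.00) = 1.03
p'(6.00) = -0.20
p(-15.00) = -0.27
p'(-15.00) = -0.02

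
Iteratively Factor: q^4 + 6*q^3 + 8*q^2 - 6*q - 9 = (q + 1)*(q^3 + 5*q^2 + 3*q - 9) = (q + 1)*(q + 3)*(q^2 + 2*q - 3) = (q - 1)*(q + 1)*(q + 3)*(q + 3)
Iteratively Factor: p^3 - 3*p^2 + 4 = (p - 2)*(p^2 - p - 2) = (p - 2)^2*(p + 1)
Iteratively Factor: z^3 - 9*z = (z)*(z^2 - 9) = z*(z + 3)*(z - 3)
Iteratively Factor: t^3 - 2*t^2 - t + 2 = (t + 1)*(t^2 - 3*t + 2) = (t - 2)*(t + 1)*(t - 1)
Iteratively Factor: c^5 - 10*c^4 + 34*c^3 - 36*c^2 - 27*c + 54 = (c - 2)*(c^4 - 8*c^3 + 18*c^2 - 27) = (c - 3)*(c - 2)*(c^3 - 5*c^2 + 3*c + 9) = (c - 3)^2*(c - 2)*(c^2 - 2*c - 3) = (c - 3)^2*(c - 2)*(c + 1)*(c - 3)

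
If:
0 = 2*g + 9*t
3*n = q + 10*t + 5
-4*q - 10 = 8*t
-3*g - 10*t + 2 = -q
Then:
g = -3/2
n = 31/18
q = -19/6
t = 1/3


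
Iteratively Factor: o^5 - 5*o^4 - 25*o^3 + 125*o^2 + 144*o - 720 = (o + 4)*(o^4 - 9*o^3 + 11*o^2 + 81*o - 180) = (o + 3)*(o + 4)*(o^3 - 12*o^2 + 47*o - 60) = (o - 3)*(o + 3)*(o + 4)*(o^2 - 9*o + 20) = (o - 5)*(o - 3)*(o + 3)*(o + 4)*(o - 4)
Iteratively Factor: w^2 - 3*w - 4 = (w - 4)*(w + 1)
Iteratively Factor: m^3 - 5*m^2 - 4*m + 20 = (m - 2)*(m^2 - 3*m - 10) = (m - 5)*(m - 2)*(m + 2)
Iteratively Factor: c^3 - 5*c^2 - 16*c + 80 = (c + 4)*(c^2 - 9*c + 20) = (c - 5)*(c + 4)*(c - 4)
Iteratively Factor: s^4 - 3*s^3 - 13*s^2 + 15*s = (s + 3)*(s^3 - 6*s^2 + 5*s) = (s - 1)*(s + 3)*(s^2 - 5*s) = (s - 5)*(s - 1)*(s + 3)*(s)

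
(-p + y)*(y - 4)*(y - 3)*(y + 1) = -p*y^3 + 6*p*y^2 - 5*p*y - 12*p + y^4 - 6*y^3 + 5*y^2 + 12*y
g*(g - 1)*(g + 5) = g^3 + 4*g^2 - 5*g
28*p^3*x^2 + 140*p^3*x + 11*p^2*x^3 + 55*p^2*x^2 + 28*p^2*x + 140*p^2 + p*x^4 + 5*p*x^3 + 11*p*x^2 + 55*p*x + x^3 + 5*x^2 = (4*p + x)*(7*p + x)*(x + 5)*(p*x + 1)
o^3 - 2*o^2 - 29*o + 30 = (o - 6)*(o - 1)*(o + 5)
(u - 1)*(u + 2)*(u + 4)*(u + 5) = u^4 + 10*u^3 + 27*u^2 + 2*u - 40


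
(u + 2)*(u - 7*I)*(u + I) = u^3 + 2*u^2 - 6*I*u^2 + 7*u - 12*I*u + 14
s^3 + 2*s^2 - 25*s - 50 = (s - 5)*(s + 2)*(s + 5)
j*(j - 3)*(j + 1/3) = j^3 - 8*j^2/3 - j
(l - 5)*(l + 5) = l^2 - 25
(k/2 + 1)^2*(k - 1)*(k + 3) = k^4/4 + 3*k^3/2 + 9*k^2/4 - k - 3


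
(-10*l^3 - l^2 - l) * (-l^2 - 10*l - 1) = 10*l^5 + 101*l^4 + 21*l^3 + 11*l^2 + l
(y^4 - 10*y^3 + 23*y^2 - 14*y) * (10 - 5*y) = -5*y^5 + 60*y^4 - 215*y^3 + 300*y^2 - 140*y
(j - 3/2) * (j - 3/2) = j^2 - 3*j + 9/4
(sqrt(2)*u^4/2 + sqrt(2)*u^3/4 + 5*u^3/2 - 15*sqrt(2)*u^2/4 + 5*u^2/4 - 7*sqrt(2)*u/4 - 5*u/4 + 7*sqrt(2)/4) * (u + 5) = sqrt(2)*u^5/2 + 5*u^4/2 + 11*sqrt(2)*u^4/4 - 5*sqrt(2)*u^3/2 + 55*u^3/4 - 41*sqrt(2)*u^2/2 + 5*u^2 - 7*sqrt(2)*u - 25*u/4 + 35*sqrt(2)/4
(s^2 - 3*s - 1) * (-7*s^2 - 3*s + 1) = -7*s^4 + 18*s^3 + 17*s^2 - 1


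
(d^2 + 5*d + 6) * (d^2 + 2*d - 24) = d^4 + 7*d^3 - 8*d^2 - 108*d - 144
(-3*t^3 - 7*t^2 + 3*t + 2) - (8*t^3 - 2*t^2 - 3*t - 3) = -11*t^3 - 5*t^2 + 6*t + 5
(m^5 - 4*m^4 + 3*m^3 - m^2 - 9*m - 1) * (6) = 6*m^5 - 24*m^4 + 18*m^3 - 6*m^2 - 54*m - 6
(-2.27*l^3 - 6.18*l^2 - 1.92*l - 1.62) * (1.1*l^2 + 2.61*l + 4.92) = -2.497*l^5 - 12.7227*l^4 - 29.4102*l^3 - 37.1988*l^2 - 13.6746*l - 7.9704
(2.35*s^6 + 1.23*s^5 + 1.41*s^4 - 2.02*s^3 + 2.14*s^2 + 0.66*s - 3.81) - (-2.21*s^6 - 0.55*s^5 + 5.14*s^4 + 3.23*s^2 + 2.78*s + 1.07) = 4.56*s^6 + 1.78*s^5 - 3.73*s^4 - 2.02*s^3 - 1.09*s^2 - 2.12*s - 4.88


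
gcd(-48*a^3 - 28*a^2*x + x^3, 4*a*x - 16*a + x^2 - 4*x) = 4*a + x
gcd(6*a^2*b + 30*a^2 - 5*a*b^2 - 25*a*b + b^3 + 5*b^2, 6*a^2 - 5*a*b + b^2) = 6*a^2 - 5*a*b + b^2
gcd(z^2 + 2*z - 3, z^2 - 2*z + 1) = z - 1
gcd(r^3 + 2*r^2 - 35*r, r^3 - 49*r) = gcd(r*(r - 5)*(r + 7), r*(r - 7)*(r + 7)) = r^2 + 7*r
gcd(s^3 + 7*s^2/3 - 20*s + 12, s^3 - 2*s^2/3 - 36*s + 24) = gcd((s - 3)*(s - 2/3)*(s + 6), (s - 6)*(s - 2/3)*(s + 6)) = s^2 + 16*s/3 - 4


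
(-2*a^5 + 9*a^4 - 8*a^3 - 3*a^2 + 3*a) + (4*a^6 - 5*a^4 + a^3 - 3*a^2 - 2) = 4*a^6 - 2*a^5 + 4*a^4 - 7*a^3 - 6*a^2 + 3*a - 2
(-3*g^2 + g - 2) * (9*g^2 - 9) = -27*g^4 + 9*g^3 + 9*g^2 - 9*g + 18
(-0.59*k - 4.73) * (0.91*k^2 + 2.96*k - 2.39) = -0.5369*k^3 - 6.0507*k^2 - 12.5907*k + 11.3047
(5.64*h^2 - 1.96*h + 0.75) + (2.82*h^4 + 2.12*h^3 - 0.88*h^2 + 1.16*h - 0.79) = 2.82*h^4 + 2.12*h^3 + 4.76*h^2 - 0.8*h - 0.04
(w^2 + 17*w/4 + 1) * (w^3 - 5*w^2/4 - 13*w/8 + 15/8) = w^5 + 3*w^4 - 95*w^3/16 - 201*w^2/32 + 203*w/32 + 15/8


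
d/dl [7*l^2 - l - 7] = 14*l - 1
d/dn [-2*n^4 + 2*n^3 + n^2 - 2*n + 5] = -8*n^3 + 6*n^2 + 2*n - 2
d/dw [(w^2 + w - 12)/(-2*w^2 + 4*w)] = 3*(w^2 - 8*w + 8)/(2*w^2*(w^2 - 4*w + 4))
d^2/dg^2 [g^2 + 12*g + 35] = 2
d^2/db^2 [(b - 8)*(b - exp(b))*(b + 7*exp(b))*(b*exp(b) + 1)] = b^4*exp(b) + 24*b^3*exp(2*b) - 63*b^2*exp(3*b) - 120*b^2*exp(2*b) - 30*b^2*exp(b) + 420*b*exp(3*b) - 376*b*exp(2*b) - 72*b*exp(b) + 6*b + 322*exp(3*b) + 100*exp(2*b) - 84*exp(b) - 16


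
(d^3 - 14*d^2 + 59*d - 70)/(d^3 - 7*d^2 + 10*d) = (d - 7)/d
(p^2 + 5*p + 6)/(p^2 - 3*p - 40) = (p^2 + 5*p + 6)/(p^2 - 3*p - 40)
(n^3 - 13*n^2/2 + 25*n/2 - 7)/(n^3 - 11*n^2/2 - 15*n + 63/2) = (2*n^3 - 13*n^2 + 25*n - 14)/(2*n^3 - 11*n^2 - 30*n + 63)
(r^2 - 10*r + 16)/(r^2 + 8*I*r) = (r^2 - 10*r + 16)/(r*(r + 8*I))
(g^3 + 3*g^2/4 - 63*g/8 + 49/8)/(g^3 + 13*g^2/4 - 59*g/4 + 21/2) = (g + 7/2)/(g + 6)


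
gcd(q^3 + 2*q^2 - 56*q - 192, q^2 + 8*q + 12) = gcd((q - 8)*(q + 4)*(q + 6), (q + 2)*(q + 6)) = q + 6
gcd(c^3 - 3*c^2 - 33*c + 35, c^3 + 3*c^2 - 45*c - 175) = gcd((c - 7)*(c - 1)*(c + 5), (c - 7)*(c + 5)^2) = c^2 - 2*c - 35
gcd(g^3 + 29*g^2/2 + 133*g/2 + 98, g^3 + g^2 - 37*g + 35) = g + 7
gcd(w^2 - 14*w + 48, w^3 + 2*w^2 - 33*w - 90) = w - 6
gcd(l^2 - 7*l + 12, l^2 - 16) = l - 4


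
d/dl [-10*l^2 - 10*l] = -20*l - 10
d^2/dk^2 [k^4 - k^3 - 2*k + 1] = 6*k*(2*k - 1)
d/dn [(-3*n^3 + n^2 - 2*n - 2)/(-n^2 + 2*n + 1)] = (3*n^4 - 12*n^3 - 9*n^2 - 2*n + 2)/(n^4 - 4*n^3 + 2*n^2 + 4*n + 1)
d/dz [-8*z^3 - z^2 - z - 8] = -24*z^2 - 2*z - 1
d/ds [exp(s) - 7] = exp(s)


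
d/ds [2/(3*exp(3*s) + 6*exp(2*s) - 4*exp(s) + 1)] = (-18*exp(2*s) - 24*exp(s) + 8)*exp(s)/(3*exp(3*s) + 6*exp(2*s) - 4*exp(s) + 1)^2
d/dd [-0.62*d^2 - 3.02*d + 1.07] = -1.24*d - 3.02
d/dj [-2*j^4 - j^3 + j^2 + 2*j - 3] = -8*j^3 - 3*j^2 + 2*j + 2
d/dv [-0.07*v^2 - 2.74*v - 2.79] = -0.14*v - 2.74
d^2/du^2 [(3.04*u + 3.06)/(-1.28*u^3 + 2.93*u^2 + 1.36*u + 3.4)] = (-29.884416*u^5 + 8.245248*u^4 + 120.839328*u^3 - 284.418636*u^2 + 28.643232*u + 77.761808)/(2.097152*u^9 - 14.401536*u^8 + 26.281344*u^7 - 11.262173*u^6 + 48.584232*u^5 - 68.311644*u^4 - 39.414976*u^3 - 120.47832*u^2 - 47.1648*u - 39.304)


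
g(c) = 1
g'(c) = 0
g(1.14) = 1.00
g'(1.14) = 0.00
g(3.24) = 1.00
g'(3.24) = 0.00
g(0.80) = 1.00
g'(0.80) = 0.00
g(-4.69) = 1.00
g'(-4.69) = 0.00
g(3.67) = 1.00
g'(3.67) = 0.00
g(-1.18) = 1.00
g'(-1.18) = 0.00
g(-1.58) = 1.00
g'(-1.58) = 0.00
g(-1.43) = 1.00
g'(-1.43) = 0.00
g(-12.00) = 1.00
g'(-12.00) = 0.00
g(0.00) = 1.00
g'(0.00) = 0.00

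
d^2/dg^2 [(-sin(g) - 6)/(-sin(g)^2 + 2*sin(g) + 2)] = (sin(g)^5 + 26*sin(g)^4 - 26*sin(g)^3 + 32*sin(g)^2 + 40*sin(g) - 64)/(2*sin(g) + cos(g)^2 + 1)^3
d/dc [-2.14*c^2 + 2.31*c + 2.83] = 2.31 - 4.28*c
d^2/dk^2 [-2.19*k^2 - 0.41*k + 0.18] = -4.38000000000000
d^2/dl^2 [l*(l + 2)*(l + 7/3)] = 6*l + 26/3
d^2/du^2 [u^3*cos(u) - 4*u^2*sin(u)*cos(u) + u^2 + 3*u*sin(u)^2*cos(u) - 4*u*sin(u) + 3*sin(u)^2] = -u^3*cos(u) - 6*u^2*sin(u) + 8*u^2*sin(2*u) + 4*u*sin(u) + 21*u*cos(u)/4 - 16*u*cos(2*u) + 27*u*cos(3*u)/4 - 3*sin(u)/2 - 4*sin(2*u) + 9*sin(3*u)/2 - 8*cos(u) + 6*cos(2*u) + 2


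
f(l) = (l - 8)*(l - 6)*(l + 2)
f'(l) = (l - 8)*(l - 6) + (l - 8)*(l + 2) + (l - 6)*(l + 2) = 3*l^2 - 24*l + 20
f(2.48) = 87.05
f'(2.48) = -21.07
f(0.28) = 100.68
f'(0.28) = 13.52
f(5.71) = 5.12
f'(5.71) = -19.23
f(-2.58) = -52.65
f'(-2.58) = 101.89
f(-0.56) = 80.86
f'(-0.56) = 34.38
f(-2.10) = -8.18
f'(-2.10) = 83.63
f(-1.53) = 33.73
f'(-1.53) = 63.74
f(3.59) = 59.41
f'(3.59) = -27.50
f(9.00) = 33.00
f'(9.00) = 47.00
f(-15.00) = -6279.00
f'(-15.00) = 1055.00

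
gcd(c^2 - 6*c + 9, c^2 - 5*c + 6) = c - 3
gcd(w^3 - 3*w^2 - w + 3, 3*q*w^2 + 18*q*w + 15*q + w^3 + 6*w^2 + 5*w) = w + 1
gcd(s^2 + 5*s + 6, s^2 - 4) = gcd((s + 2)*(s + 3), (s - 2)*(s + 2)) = s + 2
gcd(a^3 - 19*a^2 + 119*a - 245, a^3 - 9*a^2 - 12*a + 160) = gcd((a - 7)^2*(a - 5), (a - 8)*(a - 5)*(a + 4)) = a - 5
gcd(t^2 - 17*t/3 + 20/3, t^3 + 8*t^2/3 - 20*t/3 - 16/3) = 1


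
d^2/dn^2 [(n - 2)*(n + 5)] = 2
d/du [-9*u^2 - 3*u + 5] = -18*u - 3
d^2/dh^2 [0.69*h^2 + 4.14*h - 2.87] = 1.38000000000000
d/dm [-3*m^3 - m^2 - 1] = m*(-9*m - 2)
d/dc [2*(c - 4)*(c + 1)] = 4*c - 6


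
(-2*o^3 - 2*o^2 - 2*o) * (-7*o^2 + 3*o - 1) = 14*o^5 + 8*o^4 + 10*o^3 - 4*o^2 + 2*o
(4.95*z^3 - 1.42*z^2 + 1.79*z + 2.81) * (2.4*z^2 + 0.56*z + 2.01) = 11.88*z^5 - 0.636*z^4 + 13.4503*z^3 + 4.8922*z^2 + 5.1715*z + 5.6481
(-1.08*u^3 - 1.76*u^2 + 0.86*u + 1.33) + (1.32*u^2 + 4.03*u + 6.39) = -1.08*u^3 - 0.44*u^2 + 4.89*u + 7.72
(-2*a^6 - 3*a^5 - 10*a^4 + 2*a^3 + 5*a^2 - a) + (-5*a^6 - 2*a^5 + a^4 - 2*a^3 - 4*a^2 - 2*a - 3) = -7*a^6 - 5*a^5 - 9*a^4 + a^2 - 3*a - 3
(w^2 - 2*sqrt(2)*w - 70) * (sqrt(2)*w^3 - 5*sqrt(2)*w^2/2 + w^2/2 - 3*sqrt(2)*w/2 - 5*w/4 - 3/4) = sqrt(2)*w^5 - 5*sqrt(2)*w^4/2 - 7*w^4/2 - 145*sqrt(2)*w^3/2 + 35*w^3/4 - 119*w^2/4 + 355*sqrt(2)*w^2/2 + 175*w/2 + 213*sqrt(2)*w/2 + 105/2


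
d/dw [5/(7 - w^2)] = 10*w/(w^2 - 7)^2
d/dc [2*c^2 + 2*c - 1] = 4*c + 2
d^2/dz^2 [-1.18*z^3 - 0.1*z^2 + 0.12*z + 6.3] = -7.08*z - 0.2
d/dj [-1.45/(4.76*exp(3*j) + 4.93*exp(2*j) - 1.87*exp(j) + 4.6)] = (20.706*exp(2*j) + 14.297*exp(j) - 2.7115)*exp(j)/(4.76*exp(3*j) + 4.93*exp(2*j) - 1.87*exp(j) + 4.6)^2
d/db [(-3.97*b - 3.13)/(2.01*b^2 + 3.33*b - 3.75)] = (7.9797*b^2 + 12.5826*b + 25.3104)/(4.0401*b^4 + 13.3866*b^3 - 3.9861*b^2 - 24.975*b + 14.0625)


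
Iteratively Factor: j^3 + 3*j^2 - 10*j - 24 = (j + 4)*(j^2 - j - 6) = (j + 2)*(j + 4)*(j - 3)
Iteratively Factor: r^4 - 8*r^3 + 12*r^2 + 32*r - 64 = (r - 4)*(r^3 - 4*r^2 - 4*r + 16) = (r - 4)*(r - 2)*(r^2 - 2*r - 8) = (r - 4)^2*(r - 2)*(r + 2)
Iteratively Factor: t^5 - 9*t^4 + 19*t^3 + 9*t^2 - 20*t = (t)*(t^4 - 9*t^3 + 19*t^2 + 9*t - 20) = t*(t + 1)*(t^3 - 10*t^2 + 29*t - 20) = t*(t - 4)*(t + 1)*(t^2 - 6*t + 5) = t*(t - 5)*(t - 4)*(t + 1)*(t - 1)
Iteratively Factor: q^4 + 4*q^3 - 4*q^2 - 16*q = (q + 4)*(q^3 - 4*q) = (q + 2)*(q + 4)*(q^2 - 2*q) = q*(q + 2)*(q + 4)*(q - 2)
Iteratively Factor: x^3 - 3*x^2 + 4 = (x + 1)*(x^2 - 4*x + 4) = (x - 2)*(x + 1)*(x - 2)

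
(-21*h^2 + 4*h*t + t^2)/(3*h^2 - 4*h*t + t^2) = (7*h + t)/(-h + t)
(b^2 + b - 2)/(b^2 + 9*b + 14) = (b - 1)/(b + 7)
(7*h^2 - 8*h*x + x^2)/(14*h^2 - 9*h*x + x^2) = (-h + x)/(-2*h + x)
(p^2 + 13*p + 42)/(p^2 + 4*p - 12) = (p + 7)/(p - 2)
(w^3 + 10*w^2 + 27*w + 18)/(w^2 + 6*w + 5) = (w^2 + 9*w + 18)/(w + 5)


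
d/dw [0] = 0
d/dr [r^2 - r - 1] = 2*r - 1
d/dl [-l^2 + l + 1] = 1 - 2*l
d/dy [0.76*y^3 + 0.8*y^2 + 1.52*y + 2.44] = 2.28*y^2 + 1.6*y + 1.52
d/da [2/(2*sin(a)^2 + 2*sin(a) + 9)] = -(4*sin(2*a) + 4*cos(a))/(2*sin(a) - cos(2*a) + 10)^2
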